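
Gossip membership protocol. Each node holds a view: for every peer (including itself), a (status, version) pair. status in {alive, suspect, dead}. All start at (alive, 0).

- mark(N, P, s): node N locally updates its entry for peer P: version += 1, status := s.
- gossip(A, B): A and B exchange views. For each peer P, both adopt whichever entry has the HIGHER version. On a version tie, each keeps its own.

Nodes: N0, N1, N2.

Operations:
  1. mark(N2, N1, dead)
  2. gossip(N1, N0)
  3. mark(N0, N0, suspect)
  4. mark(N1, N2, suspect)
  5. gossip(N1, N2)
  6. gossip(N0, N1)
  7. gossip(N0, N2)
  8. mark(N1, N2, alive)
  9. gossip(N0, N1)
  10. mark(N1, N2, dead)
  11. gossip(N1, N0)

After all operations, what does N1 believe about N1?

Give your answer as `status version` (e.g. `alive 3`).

Answer: dead 1

Derivation:
Op 1: N2 marks N1=dead -> (dead,v1)
Op 2: gossip N1<->N0 -> N1.N0=(alive,v0) N1.N1=(alive,v0) N1.N2=(alive,v0) | N0.N0=(alive,v0) N0.N1=(alive,v0) N0.N2=(alive,v0)
Op 3: N0 marks N0=suspect -> (suspect,v1)
Op 4: N1 marks N2=suspect -> (suspect,v1)
Op 5: gossip N1<->N2 -> N1.N0=(alive,v0) N1.N1=(dead,v1) N1.N2=(suspect,v1) | N2.N0=(alive,v0) N2.N1=(dead,v1) N2.N2=(suspect,v1)
Op 6: gossip N0<->N1 -> N0.N0=(suspect,v1) N0.N1=(dead,v1) N0.N2=(suspect,v1) | N1.N0=(suspect,v1) N1.N1=(dead,v1) N1.N2=(suspect,v1)
Op 7: gossip N0<->N2 -> N0.N0=(suspect,v1) N0.N1=(dead,v1) N0.N2=(suspect,v1) | N2.N0=(suspect,v1) N2.N1=(dead,v1) N2.N2=(suspect,v1)
Op 8: N1 marks N2=alive -> (alive,v2)
Op 9: gossip N0<->N1 -> N0.N0=(suspect,v1) N0.N1=(dead,v1) N0.N2=(alive,v2) | N1.N0=(suspect,v1) N1.N1=(dead,v1) N1.N2=(alive,v2)
Op 10: N1 marks N2=dead -> (dead,v3)
Op 11: gossip N1<->N0 -> N1.N0=(suspect,v1) N1.N1=(dead,v1) N1.N2=(dead,v3) | N0.N0=(suspect,v1) N0.N1=(dead,v1) N0.N2=(dead,v3)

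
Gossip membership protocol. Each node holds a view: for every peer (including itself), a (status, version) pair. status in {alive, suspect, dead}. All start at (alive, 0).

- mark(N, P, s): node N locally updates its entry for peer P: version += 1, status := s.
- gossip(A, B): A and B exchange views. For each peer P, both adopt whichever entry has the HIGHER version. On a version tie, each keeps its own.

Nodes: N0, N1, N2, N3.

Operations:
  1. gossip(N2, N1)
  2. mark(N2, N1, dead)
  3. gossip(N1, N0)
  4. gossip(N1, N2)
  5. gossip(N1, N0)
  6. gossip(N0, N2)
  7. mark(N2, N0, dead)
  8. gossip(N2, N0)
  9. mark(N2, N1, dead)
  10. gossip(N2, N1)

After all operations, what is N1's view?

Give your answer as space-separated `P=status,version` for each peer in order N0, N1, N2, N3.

Op 1: gossip N2<->N1 -> N2.N0=(alive,v0) N2.N1=(alive,v0) N2.N2=(alive,v0) N2.N3=(alive,v0) | N1.N0=(alive,v0) N1.N1=(alive,v0) N1.N2=(alive,v0) N1.N3=(alive,v0)
Op 2: N2 marks N1=dead -> (dead,v1)
Op 3: gossip N1<->N0 -> N1.N0=(alive,v0) N1.N1=(alive,v0) N1.N2=(alive,v0) N1.N3=(alive,v0) | N0.N0=(alive,v0) N0.N1=(alive,v0) N0.N2=(alive,v0) N0.N3=(alive,v0)
Op 4: gossip N1<->N2 -> N1.N0=(alive,v0) N1.N1=(dead,v1) N1.N2=(alive,v0) N1.N3=(alive,v0) | N2.N0=(alive,v0) N2.N1=(dead,v1) N2.N2=(alive,v0) N2.N3=(alive,v0)
Op 5: gossip N1<->N0 -> N1.N0=(alive,v0) N1.N1=(dead,v1) N1.N2=(alive,v0) N1.N3=(alive,v0) | N0.N0=(alive,v0) N0.N1=(dead,v1) N0.N2=(alive,v0) N0.N3=(alive,v0)
Op 6: gossip N0<->N2 -> N0.N0=(alive,v0) N0.N1=(dead,v1) N0.N2=(alive,v0) N0.N3=(alive,v0) | N2.N0=(alive,v0) N2.N1=(dead,v1) N2.N2=(alive,v0) N2.N3=(alive,v0)
Op 7: N2 marks N0=dead -> (dead,v1)
Op 8: gossip N2<->N0 -> N2.N0=(dead,v1) N2.N1=(dead,v1) N2.N2=(alive,v0) N2.N3=(alive,v0) | N0.N0=(dead,v1) N0.N1=(dead,v1) N0.N2=(alive,v0) N0.N3=(alive,v0)
Op 9: N2 marks N1=dead -> (dead,v2)
Op 10: gossip N2<->N1 -> N2.N0=(dead,v1) N2.N1=(dead,v2) N2.N2=(alive,v0) N2.N3=(alive,v0) | N1.N0=(dead,v1) N1.N1=(dead,v2) N1.N2=(alive,v0) N1.N3=(alive,v0)

Answer: N0=dead,1 N1=dead,2 N2=alive,0 N3=alive,0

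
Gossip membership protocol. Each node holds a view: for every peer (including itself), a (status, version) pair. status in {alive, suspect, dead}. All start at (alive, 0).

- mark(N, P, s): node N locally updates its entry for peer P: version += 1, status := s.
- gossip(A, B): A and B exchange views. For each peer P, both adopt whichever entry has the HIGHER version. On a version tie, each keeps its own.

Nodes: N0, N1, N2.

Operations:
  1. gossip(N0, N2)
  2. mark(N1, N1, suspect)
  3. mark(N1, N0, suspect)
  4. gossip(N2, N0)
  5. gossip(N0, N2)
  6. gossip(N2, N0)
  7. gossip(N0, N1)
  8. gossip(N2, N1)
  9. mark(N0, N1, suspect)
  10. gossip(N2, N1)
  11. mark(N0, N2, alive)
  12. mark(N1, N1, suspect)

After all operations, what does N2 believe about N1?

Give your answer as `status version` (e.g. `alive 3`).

Answer: suspect 1

Derivation:
Op 1: gossip N0<->N2 -> N0.N0=(alive,v0) N0.N1=(alive,v0) N0.N2=(alive,v0) | N2.N0=(alive,v0) N2.N1=(alive,v0) N2.N2=(alive,v0)
Op 2: N1 marks N1=suspect -> (suspect,v1)
Op 3: N1 marks N0=suspect -> (suspect,v1)
Op 4: gossip N2<->N0 -> N2.N0=(alive,v0) N2.N1=(alive,v0) N2.N2=(alive,v0) | N0.N0=(alive,v0) N0.N1=(alive,v0) N0.N2=(alive,v0)
Op 5: gossip N0<->N2 -> N0.N0=(alive,v0) N0.N1=(alive,v0) N0.N2=(alive,v0) | N2.N0=(alive,v0) N2.N1=(alive,v0) N2.N2=(alive,v0)
Op 6: gossip N2<->N0 -> N2.N0=(alive,v0) N2.N1=(alive,v0) N2.N2=(alive,v0) | N0.N0=(alive,v0) N0.N1=(alive,v0) N0.N2=(alive,v0)
Op 7: gossip N0<->N1 -> N0.N0=(suspect,v1) N0.N1=(suspect,v1) N0.N2=(alive,v0) | N1.N0=(suspect,v1) N1.N1=(suspect,v1) N1.N2=(alive,v0)
Op 8: gossip N2<->N1 -> N2.N0=(suspect,v1) N2.N1=(suspect,v1) N2.N2=(alive,v0) | N1.N0=(suspect,v1) N1.N1=(suspect,v1) N1.N2=(alive,v0)
Op 9: N0 marks N1=suspect -> (suspect,v2)
Op 10: gossip N2<->N1 -> N2.N0=(suspect,v1) N2.N1=(suspect,v1) N2.N2=(alive,v0) | N1.N0=(suspect,v1) N1.N1=(suspect,v1) N1.N2=(alive,v0)
Op 11: N0 marks N2=alive -> (alive,v1)
Op 12: N1 marks N1=suspect -> (suspect,v2)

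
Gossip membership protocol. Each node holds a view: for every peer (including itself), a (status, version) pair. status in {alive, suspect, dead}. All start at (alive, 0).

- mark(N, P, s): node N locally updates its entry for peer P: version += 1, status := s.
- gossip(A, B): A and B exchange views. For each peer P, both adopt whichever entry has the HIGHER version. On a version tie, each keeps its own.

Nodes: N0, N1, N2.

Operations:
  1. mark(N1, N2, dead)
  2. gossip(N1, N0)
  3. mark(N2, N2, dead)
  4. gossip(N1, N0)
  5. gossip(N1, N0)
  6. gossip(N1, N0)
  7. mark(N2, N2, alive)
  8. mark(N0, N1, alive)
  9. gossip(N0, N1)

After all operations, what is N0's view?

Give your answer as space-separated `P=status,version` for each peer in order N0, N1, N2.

Answer: N0=alive,0 N1=alive,1 N2=dead,1

Derivation:
Op 1: N1 marks N2=dead -> (dead,v1)
Op 2: gossip N1<->N0 -> N1.N0=(alive,v0) N1.N1=(alive,v0) N1.N2=(dead,v1) | N0.N0=(alive,v0) N0.N1=(alive,v0) N0.N2=(dead,v1)
Op 3: N2 marks N2=dead -> (dead,v1)
Op 4: gossip N1<->N0 -> N1.N0=(alive,v0) N1.N1=(alive,v0) N1.N2=(dead,v1) | N0.N0=(alive,v0) N0.N1=(alive,v0) N0.N2=(dead,v1)
Op 5: gossip N1<->N0 -> N1.N0=(alive,v0) N1.N1=(alive,v0) N1.N2=(dead,v1) | N0.N0=(alive,v0) N0.N1=(alive,v0) N0.N2=(dead,v1)
Op 6: gossip N1<->N0 -> N1.N0=(alive,v0) N1.N1=(alive,v0) N1.N2=(dead,v1) | N0.N0=(alive,v0) N0.N1=(alive,v0) N0.N2=(dead,v1)
Op 7: N2 marks N2=alive -> (alive,v2)
Op 8: N0 marks N1=alive -> (alive,v1)
Op 9: gossip N0<->N1 -> N0.N0=(alive,v0) N0.N1=(alive,v1) N0.N2=(dead,v1) | N1.N0=(alive,v0) N1.N1=(alive,v1) N1.N2=(dead,v1)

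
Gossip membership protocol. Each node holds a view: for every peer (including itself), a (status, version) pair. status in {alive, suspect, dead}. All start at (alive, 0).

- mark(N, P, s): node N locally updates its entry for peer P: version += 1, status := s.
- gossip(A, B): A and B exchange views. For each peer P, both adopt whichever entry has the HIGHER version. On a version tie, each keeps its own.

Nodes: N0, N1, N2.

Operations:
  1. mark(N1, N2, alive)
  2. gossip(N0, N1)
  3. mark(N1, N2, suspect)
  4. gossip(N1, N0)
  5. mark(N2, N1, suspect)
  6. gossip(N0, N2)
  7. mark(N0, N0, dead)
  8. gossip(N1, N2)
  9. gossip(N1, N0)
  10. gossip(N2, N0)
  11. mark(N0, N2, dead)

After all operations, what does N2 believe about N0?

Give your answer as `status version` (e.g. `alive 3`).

Op 1: N1 marks N2=alive -> (alive,v1)
Op 2: gossip N0<->N1 -> N0.N0=(alive,v0) N0.N1=(alive,v0) N0.N2=(alive,v1) | N1.N0=(alive,v0) N1.N1=(alive,v0) N1.N2=(alive,v1)
Op 3: N1 marks N2=suspect -> (suspect,v2)
Op 4: gossip N1<->N0 -> N1.N0=(alive,v0) N1.N1=(alive,v0) N1.N2=(suspect,v2) | N0.N0=(alive,v0) N0.N1=(alive,v0) N0.N2=(suspect,v2)
Op 5: N2 marks N1=suspect -> (suspect,v1)
Op 6: gossip N0<->N2 -> N0.N0=(alive,v0) N0.N1=(suspect,v1) N0.N2=(suspect,v2) | N2.N0=(alive,v0) N2.N1=(suspect,v1) N2.N2=(suspect,v2)
Op 7: N0 marks N0=dead -> (dead,v1)
Op 8: gossip N1<->N2 -> N1.N0=(alive,v0) N1.N1=(suspect,v1) N1.N2=(suspect,v2) | N2.N0=(alive,v0) N2.N1=(suspect,v1) N2.N2=(suspect,v2)
Op 9: gossip N1<->N0 -> N1.N0=(dead,v1) N1.N1=(suspect,v1) N1.N2=(suspect,v2) | N0.N0=(dead,v1) N0.N1=(suspect,v1) N0.N2=(suspect,v2)
Op 10: gossip N2<->N0 -> N2.N0=(dead,v1) N2.N1=(suspect,v1) N2.N2=(suspect,v2) | N0.N0=(dead,v1) N0.N1=(suspect,v1) N0.N2=(suspect,v2)
Op 11: N0 marks N2=dead -> (dead,v3)

Answer: dead 1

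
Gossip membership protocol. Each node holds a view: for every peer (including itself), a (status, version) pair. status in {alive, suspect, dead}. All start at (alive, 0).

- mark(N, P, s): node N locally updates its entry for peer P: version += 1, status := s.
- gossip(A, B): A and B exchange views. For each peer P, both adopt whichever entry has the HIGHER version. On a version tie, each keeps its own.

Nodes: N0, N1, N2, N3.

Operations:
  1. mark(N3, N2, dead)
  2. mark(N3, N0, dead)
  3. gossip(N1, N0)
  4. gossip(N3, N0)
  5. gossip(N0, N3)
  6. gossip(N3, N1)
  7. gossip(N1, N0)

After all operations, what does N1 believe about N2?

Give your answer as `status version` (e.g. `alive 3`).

Op 1: N3 marks N2=dead -> (dead,v1)
Op 2: N3 marks N0=dead -> (dead,v1)
Op 3: gossip N1<->N0 -> N1.N0=(alive,v0) N1.N1=(alive,v0) N1.N2=(alive,v0) N1.N3=(alive,v0) | N0.N0=(alive,v0) N0.N1=(alive,v0) N0.N2=(alive,v0) N0.N3=(alive,v0)
Op 4: gossip N3<->N0 -> N3.N0=(dead,v1) N3.N1=(alive,v0) N3.N2=(dead,v1) N3.N3=(alive,v0) | N0.N0=(dead,v1) N0.N1=(alive,v0) N0.N2=(dead,v1) N0.N3=(alive,v0)
Op 5: gossip N0<->N3 -> N0.N0=(dead,v1) N0.N1=(alive,v0) N0.N2=(dead,v1) N0.N3=(alive,v0) | N3.N0=(dead,v1) N3.N1=(alive,v0) N3.N2=(dead,v1) N3.N3=(alive,v0)
Op 6: gossip N3<->N1 -> N3.N0=(dead,v1) N3.N1=(alive,v0) N3.N2=(dead,v1) N3.N3=(alive,v0) | N1.N0=(dead,v1) N1.N1=(alive,v0) N1.N2=(dead,v1) N1.N3=(alive,v0)
Op 7: gossip N1<->N0 -> N1.N0=(dead,v1) N1.N1=(alive,v0) N1.N2=(dead,v1) N1.N3=(alive,v0) | N0.N0=(dead,v1) N0.N1=(alive,v0) N0.N2=(dead,v1) N0.N3=(alive,v0)

Answer: dead 1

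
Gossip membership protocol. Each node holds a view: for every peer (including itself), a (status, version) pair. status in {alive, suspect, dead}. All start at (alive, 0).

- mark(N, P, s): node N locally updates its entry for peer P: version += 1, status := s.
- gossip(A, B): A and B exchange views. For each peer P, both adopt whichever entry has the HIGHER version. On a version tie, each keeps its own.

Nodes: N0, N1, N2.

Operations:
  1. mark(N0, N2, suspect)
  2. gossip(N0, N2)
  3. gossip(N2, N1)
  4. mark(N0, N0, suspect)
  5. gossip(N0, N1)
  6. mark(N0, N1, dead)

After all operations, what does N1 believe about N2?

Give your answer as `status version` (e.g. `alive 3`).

Answer: suspect 1

Derivation:
Op 1: N0 marks N2=suspect -> (suspect,v1)
Op 2: gossip N0<->N2 -> N0.N0=(alive,v0) N0.N1=(alive,v0) N0.N2=(suspect,v1) | N2.N0=(alive,v0) N2.N1=(alive,v0) N2.N2=(suspect,v1)
Op 3: gossip N2<->N1 -> N2.N0=(alive,v0) N2.N1=(alive,v0) N2.N2=(suspect,v1) | N1.N0=(alive,v0) N1.N1=(alive,v0) N1.N2=(suspect,v1)
Op 4: N0 marks N0=suspect -> (suspect,v1)
Op 5: gossip N0<->N1 -> N0.N0=(suspect,v1) N0.N1=(alive,v0) N0.N2=(suspect,v1) | N1.N0=(suspect,v1) N1.N1=(alive,v0) N1.N2=(suspect,v1)
Op 6: N0 marks N1=dead -> (dead,v1)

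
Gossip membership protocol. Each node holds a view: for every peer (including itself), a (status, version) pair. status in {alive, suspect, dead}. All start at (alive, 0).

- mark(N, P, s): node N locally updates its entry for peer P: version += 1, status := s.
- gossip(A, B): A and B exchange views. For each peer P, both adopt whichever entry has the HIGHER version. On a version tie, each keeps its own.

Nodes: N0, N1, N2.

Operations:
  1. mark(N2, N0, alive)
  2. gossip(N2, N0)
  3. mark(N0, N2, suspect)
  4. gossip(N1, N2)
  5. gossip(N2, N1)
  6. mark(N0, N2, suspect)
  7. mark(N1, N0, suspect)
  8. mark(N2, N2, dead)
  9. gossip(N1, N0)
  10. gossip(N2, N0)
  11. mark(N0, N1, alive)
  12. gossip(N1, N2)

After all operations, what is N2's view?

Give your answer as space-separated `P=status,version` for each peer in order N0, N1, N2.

Answer: N0=suspect,2 N1=alive,0 N2=suspect,2

Derivation:
Op 1: N2 marks N0=alive -> (alive,v1)
Op 2: gossip N2<->N0 -> N2.N0=(alive,v1) N2.N1=(alive,v0) N2.N2=(alive,v0) | N0.N0=(alive,v1) N0.N1=(alive,v0) N0.N2=(alive,v0)
Op 3: N0 marks N2=suspect -> (suspect,v1)
Op 4: gossip N1<->N2 -> N1.N0=(alive,v1) N1.N1=(alive,v0) N1.N2=(alive,v0) | N2.N0=(alive,v1) N2.N1=(alive,v0) N2.N2=(alive,v0)
Op 5: gossip N2<->N1 -> N2.N0=(alive,v1) N2.N1=(alive,v0) N2.N2=(alive,v0) | N1.N0=(alive,v1) N1.N1=(alive,v0) N1.N2=(alive,v0)
Op 6: N0 marks N2=suspect -> (suspect,v2)
Op 7: N1 marks N0=suspect -> (suspect,v2)
Op 8: N2 marks N2=dead -> (dead,v1)
Op 9: gossip N1<->N0 -> N1.N0=(suspect,v2) N1.N1=(alive,v0) N1.N2=(suspect,v2) | N0.N0=(suspect,v2) N0.N1=(alive,v0) N0.N2=(suspect,v2)
Op 10: gossip N2<->N0 -> N2.N0=(suspect,v2) N2.N1=(alive,v0) N2.N2=(suspect,v2) | N0.N0=(suspect,v2) N0.N1=(alive,v0) N0.N2=(suspect,v2)
Op 11: N0 marks N1=alive -> (alive,v1)
Op 12: gossip N1<->N2 -> N1.N0=(suspect,v2) N1.N1=(alive,v0) N1.N2=(suspect,v2) | N2.N0=(suspect,v2) N2.N1=(alive,v0) N2.N2=(suspect,v2)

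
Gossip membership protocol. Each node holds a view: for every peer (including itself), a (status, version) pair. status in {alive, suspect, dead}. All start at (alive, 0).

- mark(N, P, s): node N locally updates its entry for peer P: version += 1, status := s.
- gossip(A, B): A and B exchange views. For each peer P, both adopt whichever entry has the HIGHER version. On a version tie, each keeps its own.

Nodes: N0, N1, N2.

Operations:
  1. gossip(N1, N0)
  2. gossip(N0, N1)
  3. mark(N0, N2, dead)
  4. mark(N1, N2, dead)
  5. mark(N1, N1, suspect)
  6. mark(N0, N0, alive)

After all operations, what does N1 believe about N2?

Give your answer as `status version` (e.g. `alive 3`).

Op 1: gossip N1<->N0 -> N1.N0=(alive,v0) N1.N1=(alive,v0) N1.N2=(alive,v0) | N0.N0=(alive,v0) N0.N1=(alive,v0) N0.N2=(alive,v0)
Op 2: gossip N0<->N1 -> N0.N0=(alive,v0) N0.N1=(alive,v0) N0.N2=(alive,v0) | N1.N0=(alive,v0) N1.N1=(alive,v0) N1.N2=(alive,v0)
Op 3: N0 marks N2=dead -> (dead,v1)
Op 4: N1 marks N2=dead -> (dead,v1)
Op 5: N1 marks N1=suspect -> (suspect,v1)
Op 6: N0 marks N0=alive -> (alive,v1)

Answer: dead 1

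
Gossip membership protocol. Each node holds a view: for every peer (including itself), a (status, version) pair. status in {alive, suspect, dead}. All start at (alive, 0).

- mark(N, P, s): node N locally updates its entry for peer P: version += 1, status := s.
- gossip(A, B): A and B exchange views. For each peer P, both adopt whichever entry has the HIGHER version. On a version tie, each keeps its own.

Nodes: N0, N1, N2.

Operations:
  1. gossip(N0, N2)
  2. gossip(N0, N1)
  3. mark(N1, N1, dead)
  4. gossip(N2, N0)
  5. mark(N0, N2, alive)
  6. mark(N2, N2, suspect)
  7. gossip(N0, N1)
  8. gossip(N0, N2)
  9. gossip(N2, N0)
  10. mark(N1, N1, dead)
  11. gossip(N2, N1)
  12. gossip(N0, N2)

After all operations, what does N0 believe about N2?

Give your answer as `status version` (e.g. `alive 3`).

Op 1: gossip N0<->N2 -> N0.N0=(alive,v0) N0.N1=(alive,v0) N0.N2=(alive,v0) | N2.N0=(alive,v0) N2.N1=(alive,v0) N2.N2=(alive,v0)
Op 2: gossip N0<->N1 -> N0.N0=(alive,v0) N0.N1=(alive,v0) N0.N2=(alive,v0) | N1.N0=(alive,v0) N1.N1=(alive,v0) N1.N2=(alive,v0)
Op 3: N1 marks N1=dead -> (dead,v1)
Op 4: gossip N2<->N0 -> N2.N0=(alive,v0) N2.N1=(alive,v0) N2.N2=(alive,v0) | N0.N0=(alive,v0) N0.N1=(alive,v0) N0.N2=(alive,v0)
Op 5: N0 marks N2=alive -> (alive,v1)
Op 6: N2 marks N2=suspect -> (suspect,v1)
Op 7: gossip N0<->N1 -> N0.N0=(alive,v0) N0.N1=(dead,v1) N0.N2=(alive,v1) | N1.N0=(alive,v0) N1.N1=(dead,v1) N1.N2=(alive,v1)
Op 8: gossip N0<->N2 -> N0.N0=(alive,v0) N0.N1=(dead,v1) N0.N2=(alive,v1) | N2.N0=(alive,v0) N2.N1=(dead,v1) N2.N2=(suspect,v1)
Op 9: gossip N2<->N0 -> N2.N0=(alive,v0) N2.N1=(dead,v1) N2.N2=(suspect,v1) | N0.N0=(alive,v0) N0.N1=(dead,v1) N0.N2=(alive,v1)
Op 10: N1 marks N1=dead -> (dead,v2)
Op 11: gossip N2<->N1 -> N2.N0=(alive,v0) N2.N1=(dead,v2) N2.N2=(suspect,v1) | N1.N0=(alive,v0) N1.N1=(dead,v2) N1.N2=(alive,v1)
Op 12: gossip N0<->N2 -> N0.N0=(alive,v0) N0.N1=(dead,v2) N0.N2=(alive,v1) | N2.N0=(alive,v0) N2.N1=(dead,v2) N2.N2=(suspect,v1)

Answer: alive 1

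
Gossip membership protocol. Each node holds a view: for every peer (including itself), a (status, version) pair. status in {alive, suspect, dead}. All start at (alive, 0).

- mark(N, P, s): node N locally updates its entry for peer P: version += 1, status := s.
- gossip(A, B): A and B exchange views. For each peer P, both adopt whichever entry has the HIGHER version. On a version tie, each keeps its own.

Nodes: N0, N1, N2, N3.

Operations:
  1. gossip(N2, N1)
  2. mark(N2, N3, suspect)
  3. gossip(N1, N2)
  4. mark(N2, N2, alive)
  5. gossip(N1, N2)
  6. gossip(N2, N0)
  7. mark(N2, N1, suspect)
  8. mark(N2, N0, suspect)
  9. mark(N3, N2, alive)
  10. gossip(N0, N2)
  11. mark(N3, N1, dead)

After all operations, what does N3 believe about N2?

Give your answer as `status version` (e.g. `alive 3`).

Answer: alive 1

Derivation:
Op 1: gossip N2<->N1 -> N2.N0=(alive,v0) N2.N1=(alive,v0) N2.N2=(alive,v0) N2.N3=(alive,v0) | N1.N0=(alive,v0) N1.N1=(alive,v0) N1.N2=(alive,v0) N1.N3=(alive,v0)
Op 2: N2 marks N3=suspect -> (suspect,v1)
Op 3: gossip N1<->N2 -> N1.N0=(alive,v0) N1.N1=(alive,v0) N1.N2=(alive,v0) N1.N3=(suspect,v1) | N2.N0=(alive,v0) N2.N1=(alive,v0) N2.N2=(alive,v0) N2.N3=(suspect,v1)
Op 4: N2 marks N2=alive -> (alive,v1)
Op 5: gossip N1<->N2 -> N1.N0=(alive,v0) N1.N1=(alive,v0) N1.N2=(alive,v1) N1.N3=(suspect,v1) | N2.N0=(alive,v0) N2.N1=(alive,v0) N2.N2=(alive,v1) N2.N3=(suspect,v1)
Op 6: gossip N2<->N0 -> N2.N0=(alive,v0) N2.N1=(alive,v0) N2.N2=(alive,v1) N2.N3=(suspect,v1) | N0.N0=(alive,v0) N0.N1=(alive,v0) N0.N2=(alive,v1) N0.N3=(suspect,v1)
Op 7: N2 marks N1=suspect -> (suspect,v1)
Op 8: N2 marks N0=suspect -> (suspect,v1)
Op 9: N3 marks N2=alive -> (alive,v1)
Op 10: gossip N0<->N2 -> N0.N0=(suspect,v1) N0.N1=(suspect,v1) N0.N2=(alive,v1) N0.N3=(suspect,v1) | N2.N0=(suspect,v1) N2.N1=(suspect,v1) N2.N2=(alive,v1) N2.N3=(suspect,v1)
Op 11: N3 marks N1=dead -> (dead,v1)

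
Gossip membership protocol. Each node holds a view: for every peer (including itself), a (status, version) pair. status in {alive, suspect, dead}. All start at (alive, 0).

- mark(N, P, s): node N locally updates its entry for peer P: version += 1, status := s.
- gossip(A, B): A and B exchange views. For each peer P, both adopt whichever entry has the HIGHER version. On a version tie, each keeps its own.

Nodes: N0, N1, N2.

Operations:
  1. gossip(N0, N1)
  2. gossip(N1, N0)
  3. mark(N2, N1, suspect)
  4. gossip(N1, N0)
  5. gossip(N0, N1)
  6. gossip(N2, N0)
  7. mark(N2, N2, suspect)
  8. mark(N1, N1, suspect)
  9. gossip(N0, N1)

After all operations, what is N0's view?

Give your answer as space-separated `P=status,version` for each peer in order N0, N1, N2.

Answer: N0=alive,0 N1=suspect,1 N2=alive,0

Derivation:
Op 1: gossip N0<->N1 -> N0.N0=(alive,v0) N0.N1=(alive,v0) N0.N2=(alive,v0) | N1.N0=(alive,v0) N1.N1=(alive,v0) N1.N2=(alive,v0)
Op 2: gossip N1<->N0 -> N1.N0=(alive,v0) N1.N1=(alive,v0) N1.N2=(alive,v0) | N0.N0=(alive,v0) N0.N1=(alive,v0) N0.N2=(alive,v0)
Op 3: N2 marks N1=suspect -> (suspect,v1)
Op 4: gossip N1<->N0 -> N1.N0=(alive,v0) N1.N1=(alive,v0) N1.N2=(alive,v0) | N0.N0=(alive,v0) N0.N1=(alive,v0) N0.N2=(alive,v0)
Op 5: gossip N0<->N1 -> N0.N0=(alive,v0) N0.N1=(alive,v0) N0.N2=(alive,v0) | N1.N0=(alive,v0) N1.N1=(alive,v0) N1.N2=(alive,v0)
Op 6: gossip N2<->N0 -> N2.N0=(alive,v0) N2.N1=(suspect,v1) N2.N2=(alive,v0) | N0.N0=(alive,v0) N0.N1=(suspect,v1) N0.N2=(alive,v0)
Op 7: N2 marks N2=suspect -> (suspect,v1)
Op 8: N1 marks N1=suspect -> (suspect,v1)
Op 9: gossip N0<->N1 -> N0.N0=(alive,v0) N0.N1=(suspect,v1) N0.N2=(alive,v0) | N1.N0=(alive,v0) N1.N1=(suspect,v1) N1.N2=(alive,v0)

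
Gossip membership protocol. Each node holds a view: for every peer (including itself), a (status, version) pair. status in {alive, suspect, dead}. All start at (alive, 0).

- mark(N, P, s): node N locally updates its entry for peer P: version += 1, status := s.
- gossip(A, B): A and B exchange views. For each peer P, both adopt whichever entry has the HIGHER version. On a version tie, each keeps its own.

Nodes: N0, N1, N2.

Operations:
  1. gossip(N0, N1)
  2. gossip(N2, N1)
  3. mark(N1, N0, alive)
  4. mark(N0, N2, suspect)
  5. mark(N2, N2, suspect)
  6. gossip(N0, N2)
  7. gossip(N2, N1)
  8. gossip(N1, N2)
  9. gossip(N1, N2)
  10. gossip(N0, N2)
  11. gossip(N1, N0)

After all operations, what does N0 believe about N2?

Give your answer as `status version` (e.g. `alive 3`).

Op 1: gossip N0<->N1 -> N0.N0=(alive,v0) N0.N1=(alive,v0) N0.N2=(alive,v0) | N1.N0=(alive,v0) N1.N1=(alive,v0) N1.N2=(alive,v0)
Op 2: gossip N2<->N1 -> N2.N0=(alive,v0) N2.N1=(alive,v0) N2.N2=(alive,v0) | N1.N0=(alive,v0) N1.N1=(alive,v0) N1.N2=(alive,v0)
Op 3: N1 marks N0=alive -> (alive,v1)
Op 4: N0 marks N2=suspect -> (suspect,v1)
Op 5: N2 marks N2=suspect -> (suspect,v1)
Op 6: gossip N0<->N2 -> N0.N0=(alive,v0) N0.N1=(alive,v0) N0.N2=(suspect,v1) | N2.N0=(alive,v0) N2.N1=(alive,v0) N2.N2=(suspect,v1)
Op 7: gossip N2<->N1 -> N2.N0=(alive,v1) N2.N1=(alive,v0) N2.N2=(suspect,v1) | N1.N0=(alive,v1) N1.N1=(alive,v0) N1.N2=(suspect,v1)
Op 8: gossip N1<->N2 -> N1.N0=(alive,v1) N1.N1=(alive,v0) N1.N2=(suspect,v1) | N2.N0=(alive,v1) N2.N1=(alive,v0) N2.N2=(suspect,v1)
Op 9: gossip N1<->N2 -> N1.N0=(alive,v1) N1.N1=(alive,v0) N1.N2=(suspect,v1) | N2.N0=(alive,v1) N2.N1=(alive,v0) N2.N2=(suspect,v1)
Op 10: gossip N0<->N2 -> N0.N0=(alive,v1) N0.N1=(alive,v0) N0.N2=(suspect,v1) | N2.N0=(alive,v1) N2.N1=(alive,v0) N2.N2=(suspect,v1)
Op 11: gossip N1<->N0 -> N1.N0=(alive,v1) N1.N1=(alive,v0) N1.N2=(suspect,v1) | N0.N0=(alive,v1) N0.N1=(alive,v0) N0.N2=(suspect,v1)

Answer: suspect 1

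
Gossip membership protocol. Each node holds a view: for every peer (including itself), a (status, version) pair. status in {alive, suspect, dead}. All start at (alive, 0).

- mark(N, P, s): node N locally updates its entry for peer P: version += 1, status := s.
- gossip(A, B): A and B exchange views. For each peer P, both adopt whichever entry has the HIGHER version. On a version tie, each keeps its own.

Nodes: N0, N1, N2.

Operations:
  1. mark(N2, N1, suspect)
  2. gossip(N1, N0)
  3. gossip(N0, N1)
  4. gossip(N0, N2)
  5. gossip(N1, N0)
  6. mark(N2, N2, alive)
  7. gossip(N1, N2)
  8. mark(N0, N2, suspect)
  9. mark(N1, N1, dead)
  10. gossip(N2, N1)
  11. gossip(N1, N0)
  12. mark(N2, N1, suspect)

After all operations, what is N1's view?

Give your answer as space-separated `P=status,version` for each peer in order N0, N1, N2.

Op 1: N2 marks N1=suspect -> (suspect,v1)
Op 2: gossip N1<->N0 -> N1.N0=(alive,v0) N1.N1=(alive,v0) N1.N2=(alive,v0) | N0.N0=(alive,v0) N0.N1=(alive,v0) N0.N2=(alive,v0)
Op 3: gossip N0<->N1 -> N0.N0=(alive,v0) N0.N1=(alive,v0) N0.N2=(alive,v0) | N1.N0=(alive,v0) N1.N1=(alive,v0) N1.N2=(alive,v0)
Op 4: gossip N0<->N2 -> N0.N0=(alive,v0) N0.N1=(suspect,v1) N0.N2=(alive,v0) | N2.N0=(alive,v0) N2.N1=(suspect,v1) N2.N2=(alive,v0)
Op 5: gossip N1<->N0 -> N1.N0=(alive,v0) N1.N1=(suspect,v1) N1.N2=(alive,v0) | N0.N0=(alive,v0) N0.N1=(suspect,v1) N0.N2=(alive,v0)
Op 6: N2 marks N2=alive -> (alive,v1)
Op 7: gossip N1<->N2 -> N1.N0=(alive,v0) N1.N1=(suspect,v1) N1.N2=(alive,v1) | N2.N0=(alive,v0) N2.N1=(suspect,v1) N2.N2=(alive,v1)
Op 8: N0 marks N2=suspect -> (suspect,v1)
Op 9: N1 marks N1=dead -> (dead,v2)
Op 10: gossip N2<->N1 -> N2.N0=(alive,v0) N2.N1=(dead,v2) N2.N2=(alive,v1) | N1.N0=(alive,v0) N1.N1=(dead,v2) N1.N2=(alive,v1)
Op 11: gossip N1<->N0 -> N1.N0=(alive,v0) N1.N1=(dead,v2) N1.N2=(alive,v1) | N0.N0=(alive,v0) N0.N1=(dead,v2) N0.N2=(suspect,v1)
Op 12: N2 marks N1=suspect -> (suspect,v3)

Answer: N0=alive,0 N1=dead,2 N2=alive,1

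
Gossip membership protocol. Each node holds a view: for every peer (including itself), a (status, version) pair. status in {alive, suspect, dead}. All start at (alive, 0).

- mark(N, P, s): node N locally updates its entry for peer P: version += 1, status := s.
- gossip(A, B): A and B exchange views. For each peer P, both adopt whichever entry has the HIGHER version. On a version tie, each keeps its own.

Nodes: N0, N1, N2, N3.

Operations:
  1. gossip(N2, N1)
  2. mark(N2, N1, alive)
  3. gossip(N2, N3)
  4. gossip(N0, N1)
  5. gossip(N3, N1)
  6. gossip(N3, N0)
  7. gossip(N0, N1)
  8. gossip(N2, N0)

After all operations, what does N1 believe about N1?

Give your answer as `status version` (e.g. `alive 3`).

Answer: alive 1

Derivation:
Op 1: gossip N2<->N1 -> N2.N0=(alive,v0) N2.N1=(alive,v0) N2.N2=(alive,v0) N2.N3=(alive,v0) | N1.N0=(alive,v0) N1.N1=(alive,v0) N1.N2=(alive,v0) N1.N3=(alive,v0)
Op 2: N2 marks N1=alive -> (alive,v1)
Op 3: gossip N2<->N3 -> N2.N0=(alive,v0) N2.N1=(alive,v1) N2.N2=(alive,v0) N2.N3=(alive,v0) | N3.N0=(alive,v0) N3.N1=(alive,v1) N3.N2=(alive,v0) N3.N3=(alive,v0)
Op 4: gossip N0<->N1 -> N0.N0=(alive,v0) N0.N1=(alive,v0) N0.N2=(alive,v0) N0.N3=(alive,v0) | N1.N0=(alive,v0) N1.N1=(alive,v0) N1.N2=(alive,v0) N1.N3=(alive,v0)
Op 5: gossip N3<->N1 -> N3.N0=(alive,v0) N3.N1=(alive,v1) N3.N2=(alive,v0) N3.N3=(alive,v0) | N1.N0=(alive,v0) N1.N1=(alive,v1) N1.N2=(alive,v0) N1.N3=(alive,v0)
Op 6: gossip N3<->N0 -> N3.N0=(alive,v0) N3.N1=(alive,v1) N3.N2=(alive,v0) N3.N3=(alive,v0) | N0.N0=(alive,v0) N0.N1=(alive,v1) N0.N2=(alive,v0) N0.N3=(alive,v0)
Op 7: gossip N0<->N1 -> N0.N0=(alive,v0) N0.N1=(alive,v1) N0.N2=(alive,v0) N0.N3=(alive,v0) | N1.N0=(alive,v0) N1.N1=(alive,v1) N1.N2=(alive,v0) N1.N3=(alive,v0)
Op 8: gossip N2<->N0 -> N2.N0=(alive,v0) N2.N1=(alive,v1) N2.N2=(alive,v0) N2.N3=(alive,v0) | N0.N0=(alive,v0) N0.N1=(alive,v1) N0.N2=(alive,v0) N0.N3=(alive,v0)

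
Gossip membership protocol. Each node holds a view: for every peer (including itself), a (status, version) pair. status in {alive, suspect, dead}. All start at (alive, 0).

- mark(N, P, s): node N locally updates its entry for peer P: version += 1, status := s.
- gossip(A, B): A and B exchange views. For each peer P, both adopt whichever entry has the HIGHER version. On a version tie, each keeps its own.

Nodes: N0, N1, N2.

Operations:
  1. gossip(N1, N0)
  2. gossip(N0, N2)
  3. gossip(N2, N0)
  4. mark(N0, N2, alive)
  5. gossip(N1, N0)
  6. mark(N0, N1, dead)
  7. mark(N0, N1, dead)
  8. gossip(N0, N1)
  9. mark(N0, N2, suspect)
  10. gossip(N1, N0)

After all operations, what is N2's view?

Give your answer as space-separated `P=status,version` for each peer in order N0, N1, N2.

Answer: N0=alive,0 N1=alive,0 N2=alive,0

Derivation:
Op 1: gossip N1<->N0 -> N1.N0=(alive,v0) N1.N1=(alive,v0) N1.N2=(alive,v0) | N0.N0=(alive,v0) N0.N1=(alive,v0) N0.N2=(alive,v0)
Op 2: gossip N0<->N2 -> N0.N0=(alive,v0) N0.N1=(alive,v0) N0.N2=(alive,v0) | N2.N0=(alive,v0) N2.N1=(alive,v0) N2.N2=(alive,v0)
Op 3: gossip N2<->N0 -> N2.N0=(alive,v0) N2.N1=(alive,v0) N2.N2=(alive,v0) | N0.N0=(alive,v0) N0.N1=(alive,v0) N0.N2=(alive,v0)
Op 4: N0 marks N2=alive -> (alive,v1)
Op 5: gossip N1<->N0 -> N1.N0=(alive,v0) N1.N1=(alive,v0) N1.N2=(alive,v1) | N0.N0=(alive,v0) N0.N1=(alive,v0) N0.N2=(alive,v1)
Op 6: N0 marks N1=dead -> (dead,v1)
Op 7: N0 marks N1=dead -> (dead,v2)
Op 8: gossip N0<->N1 -> N0.N0=(alive,v0) N0.N1=(dead,v2) N0.N2=(alive,v1) | N1.N0=(alive,v0) N1.N1=(dead,v2) N1.N2=(alive,v1)
Op 9: N0 marks N2=suspect -> (suspect,v2)
Op 10: gossip N1<->N0 -> N1.N0=(alive,v0) N1.N1=(dead,v2) N1.N2=(suspect,v2) | N0.N0=(alive,v0) N0.N1=(dead,v2) N0.N2=(suspect,v2)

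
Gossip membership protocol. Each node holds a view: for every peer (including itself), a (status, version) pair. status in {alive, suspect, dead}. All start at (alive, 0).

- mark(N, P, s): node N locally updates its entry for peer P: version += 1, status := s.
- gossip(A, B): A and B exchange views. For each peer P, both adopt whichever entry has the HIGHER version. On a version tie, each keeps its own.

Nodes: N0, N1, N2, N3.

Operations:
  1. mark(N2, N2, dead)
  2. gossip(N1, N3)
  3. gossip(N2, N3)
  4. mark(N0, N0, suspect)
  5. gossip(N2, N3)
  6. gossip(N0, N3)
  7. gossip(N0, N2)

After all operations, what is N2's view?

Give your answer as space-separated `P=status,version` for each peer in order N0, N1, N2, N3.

Op 1: N2 marks N2=dead -> (dead,v1)
Op 2: gossip N1<->N3 -> N1.N0=(alive,v0) N1.N1=(alive,v0) N1.N2=(alive,v0) N1.N3=(alive,v0) | N3.N0=(alive,v0) N3.N1=(alive,v0) N3.N2=(alive,v0) N3.N3=(alive,v0)
Op 3: gossip N2<->N3 -> N2.N0=(alive,v0) N2.N1=(alive,v0) N2.N2=(dead,v1) N2.N3=(alive,v0) | N3.N0=(alive,v0) N3.N1=(alive,v0) N3.N2=(dead,v1) N3.N3=(alive,v0)
Op 4: N0 marks N0=suspect -> (suspect,v1)
Op 5: gossip N2<->N3 -> N2.N0=(alive,v0) N2.N1=(alive,v0) N2.N2=(dead,v1) N2.N3=(alive,v0) | N3.N0=(alive,v0) N3.N1=(alive,v0) N3.N2=(dead,v1) N3.N3=(alive,v0)
Op 6: gossip N0<->N3 -> N0.N0=(suspect,v1) N0.N1=(alive,v0) N0.N2=(dead,v1) N0.N3=(alive,v0) | N3.N0=(suspect,v1) N3.N1=(alive,v0) N3.N2=(dead,v1) N3.N3=(alive,v0)
Op 7: gossip N0<->N2 -> N0.N0=(suspect,v1) N0.N1=(alive,v0) N0.N2=(dead,v1) N0.N3=(alive,v0) | N2.N0=(suspect,v1) N2.N1=(alive,v0) N2.N2=(dead,v1) N2.N3=(alive,v0)

Answer: N0=suspect,1 N1=alive,0 N2=dead,1 N3=alive,0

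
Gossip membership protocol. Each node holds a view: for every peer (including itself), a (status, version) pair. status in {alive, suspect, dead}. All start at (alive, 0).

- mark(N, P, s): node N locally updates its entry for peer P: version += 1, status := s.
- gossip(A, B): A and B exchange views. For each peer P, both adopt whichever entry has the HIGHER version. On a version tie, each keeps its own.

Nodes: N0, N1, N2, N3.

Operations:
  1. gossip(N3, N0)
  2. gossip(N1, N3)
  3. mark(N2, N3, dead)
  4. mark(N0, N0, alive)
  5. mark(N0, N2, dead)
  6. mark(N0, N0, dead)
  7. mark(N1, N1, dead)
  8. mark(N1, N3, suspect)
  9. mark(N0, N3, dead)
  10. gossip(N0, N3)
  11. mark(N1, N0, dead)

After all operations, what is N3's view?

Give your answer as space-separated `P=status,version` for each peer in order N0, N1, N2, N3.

Op 1: gossip N3<->N0 -> N3.N0=(alive,v0) N3.N1=(alive,v0) N3.N2=(alive,v0) N3.N3=(alive,v0) | N0.N0=(alive,v0) N0.N1=(alive,v0) N0.N2=(alive,v0) N0.N3=(alive,v0)
Op 2: gossip N1<->N3 -> N1.N0=(alive,v0) N1.N1=(alive,v0) N1.N2=(alive,v0) N1.N3=(alive,v0) | N3.N0=(alive,v0) N3.N1=(alive,v0) N3.N2=(alive,v0) N3.N3=(alive,v0)
Op 3: N2 marks N3=dead -> (dead,v1)
Op 4: N0 marks N0=alive -> (alive,v1)
Op 5: N0 marks N2=dead -> (dead,v1)
Op 6: N0 marks N0=dead -> (dead,v2)
Op 7: N1 marks N1=dead -> (dead,v1)
Op 8: N1 marks N3=suspect -> (suspect,v1)
Op 9: N0 marks N3=dead -> (dead,v1)
Op 10: gossip N0<->N3 -> N0.N0=(dead,v2) N0.N1=(alive,v0) N0.N2=(dead,v1) N0.N3=(dead,v1) | N3.N0=(dead,v2) N3.N1=(alive,v0) N3.N2=(dead,v1) N3.N3=(dead,v1)
Op 11: N1 marks N0=dead -> (dead,v1)

Answer: N0=dead,2 N1=alive,0 N2=dead,1 N3=dead,1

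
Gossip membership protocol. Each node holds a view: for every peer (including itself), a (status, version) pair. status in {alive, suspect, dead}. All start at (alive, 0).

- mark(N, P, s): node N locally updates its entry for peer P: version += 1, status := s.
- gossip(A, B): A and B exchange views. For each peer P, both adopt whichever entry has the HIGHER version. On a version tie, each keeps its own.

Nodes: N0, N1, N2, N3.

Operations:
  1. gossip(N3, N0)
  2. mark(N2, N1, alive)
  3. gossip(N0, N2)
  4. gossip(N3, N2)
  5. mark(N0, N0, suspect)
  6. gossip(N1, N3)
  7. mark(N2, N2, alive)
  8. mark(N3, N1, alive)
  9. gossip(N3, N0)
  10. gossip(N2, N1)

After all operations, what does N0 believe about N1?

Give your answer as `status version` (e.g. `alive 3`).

Answer: alive 2

Derivation:
Op 1: gossip N3<->N0 -> N3.N0=(alive,v0) N3.N1=(alive,v0) N3.N2=(alive,v0) N3.N3=(alive,v0) | N0.N0=(alive,v0) N0.N1=(alive,v0) N0.N2=(alive,v0) N0.N3=(alive,v0)
Op 2: N2 marks N1=alive -> (alive,v1)
Op 3: gossip N0<->N2 -> N0.N0=(alive,v0) N0.N1=(alive,v1) N0.N2=(alive,v0) N0.N3=(alive,v0) | N2.N0=(alive,v0) N2.N1=(alive,v1) N2.N2=(alive,v0) N2.N3=(alive,v0)
Op 4: gossip N3<->N2 -> N3.N0=(alive,v0) N3.N1=(alive,v1) N3.N2=(alive,v0) N3.N3=(alive,v0) | N2.N0=(alive,v0) N2.N1=(alive,v1) N2.N2=(alive,v0) N2.N3=(alive,v0)
Op 5: N0 marks N0=suspect -> (suspect,v1)
Op 6: gossip N1<->N3 -> N1.N0=(alive,v0) N1.N1=(alive,v1) N1.N2=(alive,v0) N1.N3=(alive,v0) | N3.N0=(alive,v0) N3.N1=(alive,v1) N3.N2=(alive,v0) N3.N3=(alive,v0)
Op 7: N2 marks N2=alive -> (alive,v1)
Op 8: N3 marks N1=alive -> (alive,v2)
Op 9: gossip N3<->N0 -> N3.N0=(suspect,v1) N3.N1=(alive,v2) N3.N2=(alive,v0) N3.N3=(alive,v0) | N0.N0=(suspect,v1) N0.N1=(alive,v2) N0.N2=(alive,v0) N0.N3=(alive,v0)
Op 10: gossip N2<->N1 -> N2.N0=(alive,v0) N2.N1=(alive,v1) N2.N2=(alive,v1) N2.N3=(alive,v0) | N1.N0=(alive,v0) N1.N1=(alive,v1) N1.N2=(alive,v1) N1.N3=(alive,v0)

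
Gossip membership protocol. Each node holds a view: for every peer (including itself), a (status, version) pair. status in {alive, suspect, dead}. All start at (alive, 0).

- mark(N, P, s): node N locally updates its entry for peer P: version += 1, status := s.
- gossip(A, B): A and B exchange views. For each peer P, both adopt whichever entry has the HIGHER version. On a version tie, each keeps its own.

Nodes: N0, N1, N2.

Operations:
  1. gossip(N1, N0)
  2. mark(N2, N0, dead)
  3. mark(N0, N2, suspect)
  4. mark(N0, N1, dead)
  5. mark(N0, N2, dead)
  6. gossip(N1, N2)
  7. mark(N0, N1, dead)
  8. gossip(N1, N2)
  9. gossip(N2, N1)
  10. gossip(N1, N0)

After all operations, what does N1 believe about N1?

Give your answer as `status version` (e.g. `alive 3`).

Answer: dead 2

Derivation:
Op 1: gossip N1<->N0 -> N1.N0=(alive,v0) N1.N1=(alive,v0) N1.N2=(alive,v0) | N0.N0=(alive,v0) N0.N1=(alive,v0) N0.N2=(alive,v0)
Op 2: N2 marks N0=dead -> (dead,v1)
Op 3: N0 marks N2=suspect -> (suspect,v1)
Op 4: N0 marks N1=dead -> (dead,v1)
Op 5: N0 marks N2=dead -> (dead,v2)
Op 6: gossip N1<->N2 -> N1.N0=(dead,v1) N1.N1=(alive,v0) N1.N2=(alive,v0) | N2.N0=(dead,v1) N2.N1=(alive,v0) N2.N2=(alive,v0)
Op 7: N0 marks N1=dead -> (dead,v2)
Op 8: gossip N1<->N2 -> N1.N0=(dead,v1) N1.N1=(alive,v0) N1.N2=(alive,v0) | N2.N0=(dead,v1) N2.N1=(alive,v0) N2.N2=(alive,v0)
Op 9: gossip N2<->N1 -> N2.N0=(dead,v1) N2.N1=(alive,v0) N2.N2=(alive,v0) | N1.N0=(dead,v1) N1.N1=(alive,v0) N1.N2=(alive,v0)
Op 10: gossip N1<->N0 -> N1.N0=(dead,v1) N1.N1=(dead,v2) N1.N2=(dead,v2) | N0.N0=(dead,v1) N0.N1=(dead,v2) N0.N2=(dead,v2)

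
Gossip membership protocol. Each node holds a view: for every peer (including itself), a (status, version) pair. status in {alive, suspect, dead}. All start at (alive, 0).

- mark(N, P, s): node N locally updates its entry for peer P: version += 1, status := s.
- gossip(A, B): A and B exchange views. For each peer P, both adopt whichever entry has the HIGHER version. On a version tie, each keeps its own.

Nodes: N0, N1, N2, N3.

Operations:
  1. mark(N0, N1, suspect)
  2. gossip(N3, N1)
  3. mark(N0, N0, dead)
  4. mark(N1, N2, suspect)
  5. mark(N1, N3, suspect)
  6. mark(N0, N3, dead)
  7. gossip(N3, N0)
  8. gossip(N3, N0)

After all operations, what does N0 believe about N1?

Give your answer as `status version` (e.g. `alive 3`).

Answer: suspect 1

Derivation:
Op 1: N0 marks N1=suspect -> (suspect,v1)
Op 2: gossip N3<->N1 -> N3.N0=(alive,v0) N3.N1=(alive,v0) N3.N2=(alive,v0) N3.N3=(alive,v0) | N1.N0=(alive,v0) N1.N1=(alive,v0) N1.N2=(alive,v0) N1.N3=(alive,v0)
Op 3: N0 marks N0=dead -> (dead,v1)
Op 4: N1 marks N2=suspect -> (suspect,v1)
Op 5: N1 marks N3=suspect -> (suspect,v1)
Op 6: N0 marks N3=dead -> (dead,v1)
Op 7: gossip N3<->N0 -> N3.N0=(dead,v1) N3.N1=(suspect,v1) N3.N2=(alive,v0) N3.N3=(dead,v1) | N0.N0=(dead,v1) N0.N1=(suspect,v1) N0.N2=(alive,v0) N0.N3=(dead,v1)
Op 8: gossip N3<->N0 -> N3.N0=(dead,v1) N3.N1=(suspect,v1) N3.N2=(alive,v0) N3.N3=(dead,v1) | N0.N0=(dead,v1) N0.N1=(suspect,v1) N0.N2=(alive,v0) N0.N3=(dead,v1)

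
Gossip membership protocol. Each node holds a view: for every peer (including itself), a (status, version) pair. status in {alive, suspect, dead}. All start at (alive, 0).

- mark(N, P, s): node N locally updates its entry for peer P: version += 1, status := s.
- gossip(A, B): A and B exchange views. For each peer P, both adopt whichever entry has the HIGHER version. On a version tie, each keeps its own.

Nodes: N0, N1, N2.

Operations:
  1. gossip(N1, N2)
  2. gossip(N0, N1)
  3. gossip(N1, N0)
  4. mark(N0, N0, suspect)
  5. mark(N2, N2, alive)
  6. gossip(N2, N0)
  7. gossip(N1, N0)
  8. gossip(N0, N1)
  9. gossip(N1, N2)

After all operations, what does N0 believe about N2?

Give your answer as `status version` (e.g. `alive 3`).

Answer: alive 1

Derivation:
Op 1: gossip N1<->N2 -> N1.N0=(alive,v0) N1.N1=(alive,v0) N1.N2=(alive,v0) | N2.N0=(alive,v0) N2.N1=(alive,v0) N2.N2=(alive,v0)
Op 2: gossip N0<->N1 -> N0.N0=(alive,v0) N0.N1=(alive,v0) N0.N2=(alive,v0) | N1.N0=(alive,v0) N1.N1=(alive,v0) N1.N2=(alive,v0)
Op 3: gossip N1<->N0 -> N1.N0=(alive,v0) N1.N1=(alive,v0) N1.N2=(alive,v0) | N0.N0=(alive,v0) N0.N1=(alive,v0) N0.N2=(alive,v0)
Op 4: N0 marks N0=suspect -> (suspect,v1)
Op 5: N2 marks N2=alive -> (alive,v1)
Op 6: gossip N2<->N0 -> N2.N0=(suspect,v1) N2.N1=(alive,v0) N2.N2=(alive,v1) | N0.N0=(suspect,v1) N0.N1=(alive,v0) N0.N2=(alive,v1)
Op 7: gossip N1<->N0 -> N1.N0=(suspect,v1) N1.N1=(alive,v0) N1.N2=(alive,v1) | N0.N0=(suspect,v1) N0.N1=(alive,v0) N0.N2=(alive,v1)
Op 8: gossip N0<->N1 -> N0.N0=(suspect,v1) N0.N1=(alive,v0) N0.N2=(alive,v1) | N1.N0=(suspect,v1) N1.N1=(alive,v0) N1.N2=(alive,v1)
Op 9: gossip N1<->N2 -> N1.N0=(suspect,v1) N1.N1=(alive,v0) N1.N2=(alive,v1) | N2.N0=(suspect,v1) N2.N1=(alive,v0) N2.N2=(alive,v1)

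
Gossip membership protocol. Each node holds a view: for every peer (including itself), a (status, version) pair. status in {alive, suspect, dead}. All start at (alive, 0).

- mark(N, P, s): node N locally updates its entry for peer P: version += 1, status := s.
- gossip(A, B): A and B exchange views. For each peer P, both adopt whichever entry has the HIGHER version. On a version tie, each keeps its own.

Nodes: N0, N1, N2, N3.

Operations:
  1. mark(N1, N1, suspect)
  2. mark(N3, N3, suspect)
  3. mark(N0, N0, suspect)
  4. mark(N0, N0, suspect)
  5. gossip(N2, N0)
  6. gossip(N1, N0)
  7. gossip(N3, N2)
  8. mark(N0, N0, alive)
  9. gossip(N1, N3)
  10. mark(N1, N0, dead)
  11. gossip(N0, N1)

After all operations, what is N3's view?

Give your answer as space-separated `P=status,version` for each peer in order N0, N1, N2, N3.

Answer: N0=suspect,2 N1=suspect,1 N2=alive,0 N3=suspect,1

Derivation:
Op 1: N1 marks N1=suspect -> (suspect,v1)
Op 2: N3 marks N3=suspect -> (suspect,v1)
Op 3: N0 marks N0=suspect -> (suspect,v1)
Op 4: N0 marks N0=suspect -> (suspect,v2)
Op 5: gossip N2<->N0 -> N2.N0=(suspect,v2) N2.N1=(alive,v0) N2.N2=(alive,v0) N2.N3=(alive,v0) | N0.N0=(suspect,v2) N0.N1=(alive,v0) N0.N2=(alive,v0) N0.N3=(alive,v0)
Op 6: gossip N1<->N0 -> N1.N0=(suspect,v2) N1.N1=(suspect,v1) N1.N2=(alive,v0) N1.N3=(alive,v0) | N0.N0=(suspect,v2) N0.N1=(suspect,v1) N0.N2=(alive,v0) N0.N3=(alive,v0)
Op 7: gossip N3<->N2 -> N3.N0=(suspect,v2) N3.N1=(alive,v0) N3.N2=(alive,v0) N3.N3=(suspect,v1) | N2.N0=(suspect,v2) N2.N1=(alive,v0) N2.N2=(alive,v0) N2.N3=(suspect,v1)
Op 8: N0 marks N0=alive -> (alive,v3)
Op 9: gossip N1<->N3 -> N1.N0=(suspect,v2) N1.N1=(suspect,v1) N1.N2=(alive,v0) N1.N3=(suspect,v1) | N3.N0=(suspect,v2) N3.N1=(suspect,v1) N3.N2=(alive,v0) N3.N3=(suspect,v1)
Op 10: N1 marks N0=dead -> (dead,v3)
Op 11: gossip N0<->N1 -> N0.N0=(alive,v3) N0.N1=(suspect,v1) N0.N2=(alive,v0) N0.N3=(suspect,v1) | N1.N0=(dead,v3) N1.N1=(suspect,v1) N1.N2=(alive,v0) N1.N3=(suspect,v1)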